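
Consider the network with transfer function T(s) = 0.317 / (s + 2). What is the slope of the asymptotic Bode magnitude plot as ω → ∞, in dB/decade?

-20 dB/decade

With 0 zeros and 1 pole, the high-frequency asymptotic slope is 20 × (0 − 1) = -20 dB/decade.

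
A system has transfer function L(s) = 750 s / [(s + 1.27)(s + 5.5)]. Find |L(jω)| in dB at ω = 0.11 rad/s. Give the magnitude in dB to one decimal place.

|j0.11| = 0.11
|j0.11 + 1.27| = √(0.11² + 1.27²) = 1.275
|j0.11 + 5.5| = √(0.11² + 5.5²) = 5.501
|L(j0.11)| = 750 × 0.11 / (1.275 × 5.501) = 11.765
20 log₁₀(11.765) = 21.41 dB

21.4 dB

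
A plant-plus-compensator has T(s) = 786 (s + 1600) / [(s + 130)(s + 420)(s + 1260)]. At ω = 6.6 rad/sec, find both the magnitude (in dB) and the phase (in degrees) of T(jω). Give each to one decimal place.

|j6.6 + 1600| = √(6.6² + 1600²) = 1600
|j6.6 + 130| = √(6.6² + 130²) = 130.2
|j6.6 + 420| = √(6.6² + 420²) = 420.1
|j6.6 + 1260| = √(6.6² + 1260²) = 1260
|T(j6.6)| = 786 × 1600 / (130.2 × 420.1 × 1260) = 0.018254
20 log₁₀(0.018254) = -34.77 dB
∠(j6.6 + 1600) = arctan(6.6/1600) = 0.24°
∠(j6.6 + 130) = arctan(6.6/130) = 2.91°
∠(j6.6 + 420) = arctan(6.6/420) = 0.90°
∠(j6.6 + 1260) = arctan(6.6/1260) = 0.30°
∠T(j6.6) = 0.24° − (2.91° + 0.90° + 0.30°) = -3.87°

|T| = -34.8 dB, ∠T = -3.9°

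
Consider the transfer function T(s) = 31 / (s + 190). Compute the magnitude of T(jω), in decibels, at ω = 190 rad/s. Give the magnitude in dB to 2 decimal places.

-18.76 dB

|j190 + 190| = √(190² + 190²) = 268.7
|T(j190)| = 31 / 268.7 = 0.11537
20 log₁₀(0.11537) = -18.758 dB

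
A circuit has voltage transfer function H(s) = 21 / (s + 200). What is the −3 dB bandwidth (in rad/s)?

For a single-pole low-pass, the −3 dB point is at the pole: ω = 200 rad/s.

200 rad/s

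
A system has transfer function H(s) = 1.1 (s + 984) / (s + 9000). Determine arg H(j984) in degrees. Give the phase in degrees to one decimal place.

∠(j984 + 984) = arctan(984/984) = 45.00°
∠(j984 + 9000) = arctan(984/9000) = 6.24°
∠H(j984) = 45.00° − 6.24° = 38.76°

38.8 deg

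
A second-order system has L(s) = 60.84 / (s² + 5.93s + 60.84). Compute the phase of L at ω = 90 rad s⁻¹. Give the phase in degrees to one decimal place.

-176.2°

∠[(j90)² + 5.93(j90) + 60.84] = ∠[-8039.2 + j533.7] = 176.20°
∠L(j90) = −176.20° = -176.20°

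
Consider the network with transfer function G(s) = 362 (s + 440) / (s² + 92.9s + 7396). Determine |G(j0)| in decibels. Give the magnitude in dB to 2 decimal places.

26.66 dB

G(0) = 362 × 440 / 7396 = 21.536
20 log₁₀(21.536) = 26.663 dB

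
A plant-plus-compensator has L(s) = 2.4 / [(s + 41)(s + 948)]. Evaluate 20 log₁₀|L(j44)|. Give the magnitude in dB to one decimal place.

-87.5 dB

|j44 + 41| = √(44² + 41²) = 60.14
|j44 + 948| = √(44² + 948²) = 949
|L(j44)| = 2.4 / (60.14 × 949) = 4.205e-05
20 log₁₀(4.205e-05) = -87.52 dB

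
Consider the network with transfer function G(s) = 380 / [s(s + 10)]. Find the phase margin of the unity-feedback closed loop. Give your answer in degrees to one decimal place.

28.7°

Gain crossover: |G(jω)| = 1 at ω ≈ 18.3 rad/s.
∠G(j18.3) = −90° − arctan(18.3/10) ≈ -151.29°
PM = 180° + (-151.29°) = 28.71°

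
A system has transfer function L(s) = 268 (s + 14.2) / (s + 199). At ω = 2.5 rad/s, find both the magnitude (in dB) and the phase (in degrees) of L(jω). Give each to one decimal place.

|j2.5 + 14.2| = √(2.5² + 14.2²) = 14.42
|j2.5 + 199| = √(2.5² + 199²) = 199
|L(j2.5)| = 268 × 14.42 / 199 = 19.416
20 log₁₀(19.416) = 25.76 dB
∠(j2.5 + 14.2) = arctan(2.5/14.2) = 9.98°
∠(j2.5 + 199) = arctan(2.5/199) = 0.72°
∠L(j2.5) = 9.98° − 0.72° = 9.27°

|L| = 25.8 dB, ∠L = 9.3°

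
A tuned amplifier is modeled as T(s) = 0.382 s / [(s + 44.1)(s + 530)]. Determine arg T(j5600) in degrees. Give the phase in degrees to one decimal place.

∠(j5600) = 90.00°
∠(j5600 + 44.1) = arctan(5600/44.1) = 89.55°
∠(j5600 + 530) = arctan(5600/530) = 84.59°
∠T(j5600) = 90.00° − (89.55° + 84.59°) = -84.14°

-84.1°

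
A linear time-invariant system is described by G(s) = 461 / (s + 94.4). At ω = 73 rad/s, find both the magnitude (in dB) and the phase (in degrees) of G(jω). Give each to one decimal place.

|G| = 11.7 dB, ∠G = -37.7°

|j73 + 94.4| = √(73² + 94.4²) = 119.3
|G(j73)| = 461 / 119.3 = 3.8631
20 log₁₀(3.8631) = 11.74 dB
∠(j73 + 94.4) = arctan(73/94.4) = 37.71°
∠G(j73) = −37.71° = -37.71°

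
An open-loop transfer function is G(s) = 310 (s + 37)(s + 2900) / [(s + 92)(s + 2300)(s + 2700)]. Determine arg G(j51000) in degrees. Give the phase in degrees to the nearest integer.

-88°

∠(j51000 + 37) = arctan(51000/37) = 89.96°
∠(j51000 + 2900) = arctan(51000/2900) = 86.75°
∠(j51000 + 92) = arctan(51000/92) = 89.90°
∠(j51000 + 2300) = arctan(51000/2300) = 87.42°
∠(j51000 + 2700) = arctan(51000/2700) = 86.97°
∠G(j51000) = 89.96° + 86.75° − (89.90° + 87.42° + 86.97°) = -87.58°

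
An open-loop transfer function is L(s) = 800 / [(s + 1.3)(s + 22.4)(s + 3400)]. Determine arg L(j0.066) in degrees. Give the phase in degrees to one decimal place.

∠(j0.066 + 1.3) = arctan(0.066/1.3) = 2.91°
∠(j0.066 + 22.4) = arctan(0.066/22.4) = 0.17°
∠(j0.066 + 3400) = arctan(0.066/3400) = 0.00°
∠L(j0.066) = − (2.91° + 0.17° + 0.00°) = -3.08°

-3.1°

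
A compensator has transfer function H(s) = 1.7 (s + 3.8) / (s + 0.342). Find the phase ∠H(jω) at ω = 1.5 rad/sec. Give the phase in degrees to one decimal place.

-55.6°

∠(j1.5 + 3.8) = arctan(1.5/3.8) = 21.54°
∠(j1.5 + 0.342) = arctan(1.5/0.342) = 77.16°
∠H(j1.5) = 21.54° − 77.16° = -55.62°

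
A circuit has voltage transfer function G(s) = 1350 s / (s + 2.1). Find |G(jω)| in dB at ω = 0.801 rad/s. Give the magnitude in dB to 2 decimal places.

|j0.801| = 0.801
|j0.801 + 2.1| = √(0.801² + 2.1²) = 2.248
|G(j0.801)| = 1350 × 0.801 / 2.248 = 481.12
20 log₁₀(481.12) = 53.645 dB

53.65 dB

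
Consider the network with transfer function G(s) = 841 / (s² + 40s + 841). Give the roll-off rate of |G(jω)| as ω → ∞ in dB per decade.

-40 dB/decade

With 0 zeros and 2 poles, the high-frequency asymptotic slope is 20 × (0 − 2) = -40 dB/decade.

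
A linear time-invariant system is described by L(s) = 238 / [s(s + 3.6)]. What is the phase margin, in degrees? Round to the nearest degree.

13°

Gain crossover: |L(jω)| = 1 at ω ≈ 15.2 rad/s.
∠L(j15.2) = −90° − arctan(15.2/3.6) ≈ -166.69°
PM = 180° + (-166.69°) = 13.31°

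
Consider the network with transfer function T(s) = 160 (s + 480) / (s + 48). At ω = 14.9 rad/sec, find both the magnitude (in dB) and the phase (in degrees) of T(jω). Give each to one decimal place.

|j14.9 + 480| = √(14.9² + 480²) = 480.2
|j14.9 + 48| = √(14.9² + 48²) = 50.26
|T(j14.9)| = 160 × 480.2 / 50.26 = 1528.8
20 log₁₀(1528.8) = 63.69 dB
∠(j14.9 + 480) = arctan(14.9/480) = 1.78°
∠(j14.9 + 48) = arctan(14.9/48) = 17.25°
∠T(j14.9) = 1.78° − 17.25° = -15.47°

|T| = 63.7 dB, ∠T = -15.5 deg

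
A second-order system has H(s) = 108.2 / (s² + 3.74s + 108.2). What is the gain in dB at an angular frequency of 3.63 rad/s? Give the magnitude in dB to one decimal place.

1.0 dB

|(j3.63)² + 3.74(j3.63) + 108.2| = |95.023 + j13.576| = 95.99
|H(j3.63)| = 108.2 / 95.99 = 1.1272
20 log₁₀(1.1272) = 1.04 dB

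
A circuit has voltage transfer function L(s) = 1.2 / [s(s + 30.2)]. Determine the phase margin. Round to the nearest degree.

Gain crossover: |L(jω)| = 1 at ω ≈ 0.0397 rad/sec.
∠L(j0.0397) = −90° − arctan(0.0397/30.2) ≈ -90.08°
PM = 180° + (-90.08°) = 89.92°

90 deg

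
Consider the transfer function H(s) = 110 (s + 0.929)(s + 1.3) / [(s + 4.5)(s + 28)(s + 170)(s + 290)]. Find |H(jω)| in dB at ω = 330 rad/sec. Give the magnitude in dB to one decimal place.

|j330 + 0.929| = √(330² + 0.929²) = 330
|j330 + 1.3| = √(330² + 1.3²) = 330
|j330 + 4.5| = √(330² + 4.5²) = 330
|j330 + 28| = √(330² + 28²) = 331.2
|j330 + 170| = √(330² + 170²) = 371.2
|j330 + 290| = √(330² + 290²) = 439.3
|H(j330)| = 110 × 330 × 330 / (330 × 331.2 × 371.2 × 439.3) = 0.00067204
20 log₁₀(0.00067204) = -63.45 dB

-63.5 dB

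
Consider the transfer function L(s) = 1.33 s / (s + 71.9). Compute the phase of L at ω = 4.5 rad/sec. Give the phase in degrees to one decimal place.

86.4°

∠(j4.5) = 90.00°
∠(j4.5 + 71.9) = arctan(4.5/71.9) = 3.58°
∠L(j4.5) = 90.00° − 3.58° = 86.42°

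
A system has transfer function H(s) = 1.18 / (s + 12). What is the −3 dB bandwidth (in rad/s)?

12 rad/s

For a single-pole low-pass, the −3 dB point is at the pole: ω = 12 rad/s.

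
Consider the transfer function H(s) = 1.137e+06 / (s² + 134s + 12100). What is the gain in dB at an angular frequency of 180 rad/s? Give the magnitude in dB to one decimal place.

|(j180)² + 134(j180) + 12100| = |-20300 + j24120| = 3.153e+04
|H(j180)| = 1.137e+06 / 3.153e+04 = 36.066
20 log₁₀(36.066) = 31.14 dB

31.1 dB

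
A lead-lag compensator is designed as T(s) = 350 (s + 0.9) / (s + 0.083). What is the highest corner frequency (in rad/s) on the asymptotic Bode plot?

0.9 rad/s

Break frequencies occur at each pole and zero magnitude: 0.083 rad/s, 0.9 rad/s.
The highest is 0.9 rad/s.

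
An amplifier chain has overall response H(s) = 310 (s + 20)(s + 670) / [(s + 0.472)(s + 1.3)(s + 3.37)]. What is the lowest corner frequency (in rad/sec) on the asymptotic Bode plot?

Break frequencies occur at each pole and zero magnitude: 0.472 rad/sec, 1.3 rad/sec, 3.37 rad/sec, 20 rad/sec, 670 rad/sec.
The lowest is 0.472 rad/sec.

0.472 rad/sec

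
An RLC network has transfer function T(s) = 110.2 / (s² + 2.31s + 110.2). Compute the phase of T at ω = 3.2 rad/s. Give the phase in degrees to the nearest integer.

∠[(j3.2)² + 2.31(j3.2) + 110.2] = ∠[99.96 + j7.392] = 4.23°
∠T(j3.2) = −4.23° = -4.23°

-4°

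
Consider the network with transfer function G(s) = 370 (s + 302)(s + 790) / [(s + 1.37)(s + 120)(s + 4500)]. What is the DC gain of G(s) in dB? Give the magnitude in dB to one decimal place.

41.5 dB

G(0) = 370 × 302 × 790 / (1.37 × 120 × 4500) = 119.32
20 log₁₀(119.32) = 41.53 dB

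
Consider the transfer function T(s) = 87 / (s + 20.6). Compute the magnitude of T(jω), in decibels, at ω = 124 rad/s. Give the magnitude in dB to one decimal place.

-3.2 dB

|j124 + 20.6| = √(124² + 20.6²) = 125.7
|T(j124)| = 87 / 125.7 = 0.69213
20 log₁₀(0.69213) = -3.20 dB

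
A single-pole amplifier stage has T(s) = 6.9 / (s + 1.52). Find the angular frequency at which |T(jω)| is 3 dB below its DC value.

1.52 rad s⁻¹

For a single-pole low-pass, the −3 dB point is at the pole: ω = 1.52 rad s⁻¹.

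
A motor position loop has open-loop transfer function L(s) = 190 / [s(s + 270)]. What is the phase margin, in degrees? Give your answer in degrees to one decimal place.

89.9°

Gain crossover: |L(jω)| = 1 at ω ≈ 0.704 rad s⁻¹.
∠L(j0.704) = −90° − arctan(0.704/270) ≈ -90.15°
PM = 180° + (-90.15°) = 89.85°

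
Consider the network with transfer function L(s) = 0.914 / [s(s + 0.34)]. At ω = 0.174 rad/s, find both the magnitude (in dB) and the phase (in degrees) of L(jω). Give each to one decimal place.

|L| = 22.8 dB, ∠L = -117.1 deg

|j0.174 + 0.34| = √(0.174² + 0.34²) = 0.3819
|j0.174| = 0.174
|L(j0.174)| = 0.914 / (0.3819 × 0.174) = 13.753
20 log₁₀(13.753) = 22.77 dB
∠(j0.174 + 0.34) = arctan(0.174/0.34) = 27.10°
∠(j0.174) = 90.00°
∠L(j0.174) = − (27.10° + 90.00°) = -117.10°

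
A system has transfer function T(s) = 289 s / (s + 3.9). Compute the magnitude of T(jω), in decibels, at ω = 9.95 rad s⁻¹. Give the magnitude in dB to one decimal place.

48.6 dB

|j9.95| = 9.95
|j9.95 + 3.9| = √(9.95² + 3.9²) = 10.69
|T(j9.95)| = 289 × 9.95 / 10.69 = 269.07
20 log₁₀(269.07) = 48.60 dB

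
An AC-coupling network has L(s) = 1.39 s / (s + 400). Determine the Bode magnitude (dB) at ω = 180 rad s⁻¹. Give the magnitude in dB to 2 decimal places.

-4.88 dB

|j180| = 180
|j180 + 400| = √(180² + 400²) = 438.6
|L(j180)| = 1.39 × 180 / 438.6 = 0.57041
20 log₁₀(0.57041) = -4.876 dB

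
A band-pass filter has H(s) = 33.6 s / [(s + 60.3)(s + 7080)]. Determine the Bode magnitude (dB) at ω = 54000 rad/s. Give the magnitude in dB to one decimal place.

|j54000| = 5.4e+04
|j54000 + 60.3| = √(54000² + 60.3²) = 5.4e+04
|j54000 + 7080| = √(54000² + 7080²) = 5.446e+04
|H(j54000)| = 33.6 × 5.4e+04 / (5.4e+04 × 5.446e+04) = 0.00061694
20 log₁₀(0.00061694) = -64.20 dB

-64.2 dB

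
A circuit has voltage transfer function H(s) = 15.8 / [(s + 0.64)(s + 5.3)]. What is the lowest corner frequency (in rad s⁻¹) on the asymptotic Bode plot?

0.64 rad s⁻¹

Break frequencies occur at each pole and zero magnitude: 0.64 rad s⁻¹, 5.3 rad s⁻¹.
The lowest is 0.64 rad s⁻¹.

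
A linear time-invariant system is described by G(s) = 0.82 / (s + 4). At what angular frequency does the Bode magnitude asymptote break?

The single real pole at s = −4 gives a corner at ω = 4 rad/sec.

4 rad/sec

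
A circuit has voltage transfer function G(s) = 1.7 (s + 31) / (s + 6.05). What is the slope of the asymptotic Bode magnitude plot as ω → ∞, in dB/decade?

With 1 zero and 1 pole, the high-frequency asymptotic slope is 20 × (1 − 1) = 0 dB/decade.

0 dB/decade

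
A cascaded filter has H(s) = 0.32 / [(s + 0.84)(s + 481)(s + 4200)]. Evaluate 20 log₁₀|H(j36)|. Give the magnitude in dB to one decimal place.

|j36 + 0.84| = √(36² + 0.84²) = 36.01
|j36 + 481| = √(36² + 481²) = 482.3
|j36 + 4200| = √(36² + 4200²) = 4200
|H(j36)| = 0.32 / (36.01 × 482.3 × 4200) = 4.3864e-09
20 log₁₀(4.3864e-09) = -167.16 dB

-167.2 dB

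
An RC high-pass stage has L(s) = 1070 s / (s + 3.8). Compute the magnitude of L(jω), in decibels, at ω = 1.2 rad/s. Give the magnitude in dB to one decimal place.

50.2 dB

|j1.2| = 1.2
|j1.2 + 3.8| = √(1.2² + 3.8²) = 3.985
|L(j1.2)| = 1070 × 1.2 / 3.985 = 322.21
20 log₁₀(322.21) = 50.16 dB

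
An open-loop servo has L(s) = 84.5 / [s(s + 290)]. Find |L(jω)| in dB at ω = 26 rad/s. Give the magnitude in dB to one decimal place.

|j26 + 290| = √(26² + 290²) = 291.2
|j26| = 26
|L(j26)| = 84.5 / (291.2 × 26) = 0.011162
20 log₁₀(0.011162) = -39.05 dB

-39.0 dB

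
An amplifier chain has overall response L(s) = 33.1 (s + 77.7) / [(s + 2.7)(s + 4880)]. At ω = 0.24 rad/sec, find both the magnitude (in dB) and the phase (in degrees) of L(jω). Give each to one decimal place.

|j0.24 + 77.7| = √(0.24² + 77.7²) = 77.7
|j0.24 + 2.7| = √(0.24² + 2.7²) = 2.711
|j0.24 + 4880| = √(0.24² + 4880²) = 4880
|L(j0.24)| = 33.1 × 77.7 / (2.711 × 4880) = 0.19443
20 log₁₀(0.19443) = -14.22 dB
∠(j0.24 + 77.7) = arctan(0.24/77.7) = 0.18°
∠(j0.24 + 2.7) = arctan(0.24/2.7) = 5.08°
∠(j0.24 + 4880) = arctan(0.24/4880) = 0.00°
∠L(j0.24) = 0.18° − (5.08° + 0.00°) = -4.91°

|L| = -14.2 dB, ∠L = -4.9°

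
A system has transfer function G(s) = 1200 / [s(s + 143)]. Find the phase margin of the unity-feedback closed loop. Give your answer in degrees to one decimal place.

86.6°

Gain crossover: |G(jω)| = 1 at ω ≈ 8.38 rad s⁻¹.
∠G(j8.38) = −90° − arctan(8.38/143) ≈ -93.35°
PM = 180° + (-93.35°) = 86.65°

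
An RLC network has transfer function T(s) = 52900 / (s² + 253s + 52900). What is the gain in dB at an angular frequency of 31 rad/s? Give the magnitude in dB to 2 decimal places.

0.06 dB

|(j31)² + 253(j31) + 52900| = |51939 + j7843| = 5.253e+04
|T(j31)| = 52900 / 5.253e+04 = 1.0071
20 log₁₀(1.0071) = 0.061 dB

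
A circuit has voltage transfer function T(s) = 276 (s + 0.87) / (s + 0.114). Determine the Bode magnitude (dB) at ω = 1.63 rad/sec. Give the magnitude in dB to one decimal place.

|j1.63 + 0.87| = √(1.63² + 0.87²) = 1.848
|j1.63 + 0.114| = √(1.63² + 0.114²) = 1.634
|T(j1.63)| = 276 × 1.848 / 1.634 = 312.09
20 log₁₀(312.09) = 49.89 dB

49.9 dB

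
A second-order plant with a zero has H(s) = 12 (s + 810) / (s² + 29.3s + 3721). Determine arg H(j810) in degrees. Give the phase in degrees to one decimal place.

∠(j810 + 810) = arctan(810/810) = 45.00°
∠[(j810)² + 29.3(j810) + 3721] = ∠[-6.5238e+05 + j23733] = 177.92°
∠H(j810) = 45.00° − 177.92° = -132.92°

-132.9°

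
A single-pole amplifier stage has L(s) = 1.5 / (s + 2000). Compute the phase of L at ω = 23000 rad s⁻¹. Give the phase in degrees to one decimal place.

∠(j23000 + 2000) = arctan(23000/2000) = 85.03°
∠L(j23000) = −85.03° = -85.03°

-85.0°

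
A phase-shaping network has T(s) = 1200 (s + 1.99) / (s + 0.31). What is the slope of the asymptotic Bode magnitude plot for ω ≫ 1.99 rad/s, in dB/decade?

0 dB/decade

With 1 zero and 1 pole, the high-frequency asymptotic slope is 20 × (1 − 1) = 0 dB/decade.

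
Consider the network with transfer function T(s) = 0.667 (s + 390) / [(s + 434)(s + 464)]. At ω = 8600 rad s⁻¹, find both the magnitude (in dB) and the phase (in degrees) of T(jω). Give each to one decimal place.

|T| = -82.2 dB, ∠T = -86.6°

|j8600 + 390| = √(8600² + 390²) = 8609
|j8600 + 434| = √(8600² + 434²) = 8611
|j8600 + 464| = √(8600² + 464²) = 8613
|T(j8600)| = 0.667 × 8609 / (8611 × 8613) = 7.7427e-05
20 log₁₀(7.7427e-05) = -82.22 dB
∠(j8600 + 390) = arctan(8600/390) = 87.40°
∠(j8600 + 434) = arctan(8600/434) = 87.11°
∠(j8600 + 464) = arctan(8600/464) = 86.91°
∠T(j8600) = 87.40° − (87.11° + 86.91°) = -86.62°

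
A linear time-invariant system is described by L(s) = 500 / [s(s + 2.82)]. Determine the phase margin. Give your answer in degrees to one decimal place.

7.2 deg

Gain crossover: |L(jω)| = 1 at ω ≈ 22.3 rad/sec.
∠L(j22.3) = −90° − arctan(22.3/2.82) ≈ -172.78°
PM = 180° + (-172.78°) = 7.22°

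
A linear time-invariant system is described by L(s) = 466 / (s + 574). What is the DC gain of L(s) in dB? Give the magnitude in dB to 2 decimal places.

L(0) = 466 / 574 = 0.81185
20 log₁₀(0.81185) = -1.811 dB

-1.81 dB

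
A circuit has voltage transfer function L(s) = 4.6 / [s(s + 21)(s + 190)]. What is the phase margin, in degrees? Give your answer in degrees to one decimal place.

Gain crossover: |L(jω)| = 1 at ω ≈ 0.00115 rad/sec.
∠L(j0.00115) = −90° − arctan(0.00115/21) − arctan(0.00115/190) ≈ -90.00°
PM = 180° + (-90.00°) = 90.00°

90.0°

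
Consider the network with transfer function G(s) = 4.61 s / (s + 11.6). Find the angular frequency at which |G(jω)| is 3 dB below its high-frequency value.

For a single-pole high-pass, the −3 dB point is at the pole: ω = 11.6 rad/sec.

11.6 rad/sec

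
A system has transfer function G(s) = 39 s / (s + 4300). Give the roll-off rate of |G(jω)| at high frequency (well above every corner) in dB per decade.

With 1 zero and 1 pole, the high-frequency asymptotic slope is 20 × (1 − 1) = 0 dB/decade.

0 dB/decade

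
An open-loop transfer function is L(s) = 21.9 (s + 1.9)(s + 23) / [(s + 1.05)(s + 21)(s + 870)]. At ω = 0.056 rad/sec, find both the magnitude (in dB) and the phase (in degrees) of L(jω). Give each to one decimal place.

|j0.056 + 1.9| = √(0.056² + 1.9²) = 1.901
|j0.056 + 23| = √(0.056² + 23²) = 23
|j0.056 + 1.05| = √(0.056² + 1.05²) = 1.051
|j0.056 + 21| = √(0.056² + 21²) = 21
|j0.056 + 870| = √(0.056² + 870²) = 870
|L(j0.056)| = 21.9 × 1.901 × 23 / (1.051 × 21 × 870) = 0.049839
20 log₁₀(0.049839) = -26.05 dB
∠(j0.056 + 1.9) = arctan(0.056/1.9) = 1.69°
∠(j0.056 + 23) = arctan(0.056/23) = 0.14°
∠(j0.056 + 1.05) = arctan(0.056/1.05) = 3.05°
∠(j0.056 + 21) = arctan(0.056/21) = 0.15°
∠(j0.056 + 870) = arctan(0.056/870) = 0.00°
∠L(j0.056) = 1.69° + 0.14° − (3.05° + 0.15° + 0.00°) = -1.38°

|L| = -26.0 dB, ∠L = -1.4°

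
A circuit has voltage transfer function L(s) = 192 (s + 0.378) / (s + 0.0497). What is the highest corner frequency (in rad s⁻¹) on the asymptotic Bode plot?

0.378 rad s⁻¹

Break frequencies occur at each pole and zero magnitude: 0.0497 rad s⁻¹, 0.378 rad s⁻¹.
The highest is 0.378 rad s⁻¹.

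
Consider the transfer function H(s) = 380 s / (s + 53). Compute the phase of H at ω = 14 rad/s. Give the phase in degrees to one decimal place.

∠(j14) = 90.00°
∠(j14 + 53) = arctan(14/53) = 14.80°
∠H(j14) = 90.00° − 14.80° = 75.20°

75.2 deg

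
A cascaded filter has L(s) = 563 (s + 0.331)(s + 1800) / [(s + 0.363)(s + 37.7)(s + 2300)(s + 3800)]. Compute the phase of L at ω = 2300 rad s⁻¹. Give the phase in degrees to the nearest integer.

-113°

∠(j2300 + 0.331) = arctan(2300/0.331) = 89.99°
∠(j2300 + 1800) = arctan(2300/1800) = 51.95°
∠(j2300 + 0.363) = arctan(2300/0.363) = 89.99°
∠(j2300 + 37.7) = arctan(2300/37.7) = 89.06°
∠(j2300 + 2300) = arctan(2300/2300) = 45.00°
∠(j2300 + 3800) = arctan(2300/3800) = 31.18°
∠L(j2300) = 89.99° + 51.95° − (89.99° + 89.06° + 45.00° + 31.18°) = -113.29°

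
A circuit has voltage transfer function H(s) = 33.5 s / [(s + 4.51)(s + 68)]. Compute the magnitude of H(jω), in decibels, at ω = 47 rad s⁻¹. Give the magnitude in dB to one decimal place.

-7.9 dB

|j47| = 47
|j47 + 4.51| = √(47² + 4.51²) = 47.22
|j47 + 68| = √(47² + 68²) = 82.66
|H(j47)| = 33.5 × 47 / (47.22 × 82.66) = 0.40341
20 log₁₀(0.40341) = -7.89 dB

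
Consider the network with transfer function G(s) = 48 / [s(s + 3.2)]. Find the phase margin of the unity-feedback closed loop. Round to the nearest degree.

26°

Gain crossover: |G(jω)| = 1 at ω ≈ 6.57 rad s⁻¹.
∠G(j6.57) = −90° − arctan(6.57/3.2) ≈ -154.03°
PM = 180° + (-154.03°) = 25.97°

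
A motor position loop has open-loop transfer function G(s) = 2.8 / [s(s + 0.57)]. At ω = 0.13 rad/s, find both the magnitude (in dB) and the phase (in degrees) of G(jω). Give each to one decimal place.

|G| = 31.3 dB, ∠G = -102.8 deg

|j0.13 + 0.57| = √(0.13² + 0.57²) = 0.5846
|j0.13| = 0.13
|G(j0.13)| = 2.8 / (0.5846 × 0.13) = 36.841
20 log₁₀(36.841) = 31.33 dB
∠(j0.13 + 0.57) = arctan(0.13/0.57) = 12.85°
∠(j0.13) = 90.00°
∠G(j0.13) = − (12.85° + 90.00°) = -102.85°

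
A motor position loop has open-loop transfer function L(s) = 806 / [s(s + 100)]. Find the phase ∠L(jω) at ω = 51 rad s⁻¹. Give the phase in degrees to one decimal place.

-117.0°

∠(j51 + 100) = arctan(51/100) = 27.02°
∠(j51) = 90.00°
∠L(j51) = − (27.02° + 90.00°) = -117.02°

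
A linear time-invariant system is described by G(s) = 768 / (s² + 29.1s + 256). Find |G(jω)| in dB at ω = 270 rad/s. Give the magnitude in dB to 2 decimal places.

-39.57 dB

|(j270)² + 29.1(j270) + 256| = |-72644 + j7857| = 7.307e+04
|G(j270)| = 768 / 7.307e+04 = 0.010511
20 log₁₀(0.010511) = -39.567 dB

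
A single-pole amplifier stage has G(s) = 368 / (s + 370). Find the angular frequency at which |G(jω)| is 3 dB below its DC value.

For a single-pole low-pass, the −3 dB point is at the pole: ω = 370 rad/s.

370 rad/s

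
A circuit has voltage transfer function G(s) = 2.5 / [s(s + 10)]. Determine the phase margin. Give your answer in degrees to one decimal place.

88.6°

Gain crossover: |G(jω)| = 1 at ω ≈ 0.25 rad s⁻¹.
∠G(j0.25) = −90° − arctan(0.25/10) ≈ -91.43°
PM = 180° + (-91.43°) = 88.57°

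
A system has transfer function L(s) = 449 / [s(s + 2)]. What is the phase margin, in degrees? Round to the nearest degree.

5°

Gain crossover: |L(jω)| = 1 at ω ≈ 21.1 rad/sec.
∠L(j21.1) = −90° − arctan(21.1/2) ≈ -174.60°
PM = 180° + (-174.60°) = 5.40°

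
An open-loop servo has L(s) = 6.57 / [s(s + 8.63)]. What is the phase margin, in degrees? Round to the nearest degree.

85°

Gain crossover: |L(jω)| = 1 at ω ≈ 0.758 rad/s.
∠L(j0.758) = −90° − arctan(0.758/8.63) ≈ -95.02°
PM = 180° + (-95.02°) = 84.98°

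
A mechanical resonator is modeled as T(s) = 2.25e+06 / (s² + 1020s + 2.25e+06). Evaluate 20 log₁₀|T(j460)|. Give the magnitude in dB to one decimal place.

0.6 dB

|(j460)² + 1020(j460) + 2.25e+06| = |2.0384e+06 + j4.692e+05| = 2.092e+06
|T(j460)| = 2.25e+06 / 2.092e+06 = 1.0757
20 log₁₀(1.0757) = 0.63 dB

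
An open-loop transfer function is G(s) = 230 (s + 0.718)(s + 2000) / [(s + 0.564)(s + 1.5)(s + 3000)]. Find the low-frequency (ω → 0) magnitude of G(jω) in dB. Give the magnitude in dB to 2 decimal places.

42.29 dB

G(0) = 230 × 0.718 × 2000 / (0.564 × 1.5 × 3000) = 130.13
20 log₁₀(130.13) = 42.288 dB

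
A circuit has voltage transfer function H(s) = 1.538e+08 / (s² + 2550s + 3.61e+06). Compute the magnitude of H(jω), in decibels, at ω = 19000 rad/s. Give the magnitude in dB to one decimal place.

-7.4 dB

|(j19000)² + 2550(j19000) + 3.61e+06| = |-3.5739e+08 + j4.845e+07| = 3.607e+08
|H(j19000)| = 1.538e+08 / 3.607e+08 = 0.42644
20 log₁₀(0.42644) = -7.40 dB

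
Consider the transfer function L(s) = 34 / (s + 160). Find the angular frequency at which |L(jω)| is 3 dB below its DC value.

For a single-pole low-pass, the −3 dB point is at the pole: ω = 160 rad/s.

160 rad/s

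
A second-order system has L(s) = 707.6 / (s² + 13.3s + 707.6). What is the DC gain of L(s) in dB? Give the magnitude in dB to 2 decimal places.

L(0) = 707.6 / 707.6 = 1
20 log₁₀(1) = 0.000 dB

0.00 dB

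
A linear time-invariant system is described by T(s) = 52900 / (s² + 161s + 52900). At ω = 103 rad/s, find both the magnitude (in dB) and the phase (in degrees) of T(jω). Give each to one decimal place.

|(j103)² + 161(j103) + 52900| = |42291 + j16583| = 4.543e+04
|T(j103)| = 52900 / 4.543e+04 = 1.1645
20 log₁₀(1.1645) = 1.32 dB
∠[(j103)² + 161(j103) + 52900] = ∠[42291 + j16583] = 21.41°
∠T(j103) = −21.41° = -21.41°

|T| = 1.3 dB, ∠T = -21.4°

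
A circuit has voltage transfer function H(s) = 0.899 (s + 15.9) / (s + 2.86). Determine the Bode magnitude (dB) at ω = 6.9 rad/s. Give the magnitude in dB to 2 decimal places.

|j6.9 + 15.9| = √(6.9² + 15.9²) = 17.33
|j6.9 + 2.86| = √(6.9² + 2.86²) = 7.469
|H(j6.9)| = 0.899 × 17.33 / 7.469 = 2.0862
20 log₁₀(2.0862) = 6.387 dB

6.39 dB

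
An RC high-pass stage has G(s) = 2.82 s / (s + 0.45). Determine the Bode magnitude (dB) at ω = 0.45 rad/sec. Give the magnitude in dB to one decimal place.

6.0 dB

|j0.45| = 0.45
|j0.45 + 0.45| = √(0.45² + 0.45²) = 0.6364
|G(j0.45)| = 2.82 × 0.45 / 0.6364 = 1.994
20 log₁₀(1.994) = 5.99 dB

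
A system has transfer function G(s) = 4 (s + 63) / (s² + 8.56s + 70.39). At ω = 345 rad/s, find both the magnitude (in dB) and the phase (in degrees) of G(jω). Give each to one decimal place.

|G| = -38.6 dB, ∠G = -98.9°

|j345 + 63| = √(345² + 63²) = 350.7
|(j345)² + 8.56(j345) + 70.39| = |-1.1895e+05 + j2953.2| = 1.19e+05
|G(j345)| = 4 × 350.7 / 1.19e+05 = 0.011789
20 log₁₀(0.011789) = -38.57 dB
∠(j345 + 63) = arctan(345/63) = 79.65°
∠[(j345)² + 8.56(j345) + 70.39] = ∠[-1.1895e+05 + j2953.2] = 178.58°
∠G(j345) = 79.65° − 178.58° = -98.93°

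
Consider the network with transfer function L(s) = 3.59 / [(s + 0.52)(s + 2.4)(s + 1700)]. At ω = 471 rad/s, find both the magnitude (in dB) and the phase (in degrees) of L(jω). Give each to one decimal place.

|L| = -160.7 dB, ∠L = -195.1°

|j471 + 0.52| = √(471² + 0.52²) = 471
|j471 + 2.4| = √(471² + 2.4²) = 471
|j471 + 1700| = √(471² + 1700²) = 1764
|L(j471)| = 3.59 / (471 × 471 × 1764) = 9.1736e-09
20 log₁₀(9.1736e-09) = -160.75 dB
∠(j471 + 0.52) = arctan(471/0.52) = 89.94°
∠(j471 + 2.4) = arctan(471/2.4) = 89.71°
∠(j471 + 1700) = arctan(471/1700) = 15.49°
∠L(j471) = − (89.94° + 89.71° + 15.49°) = -195.13°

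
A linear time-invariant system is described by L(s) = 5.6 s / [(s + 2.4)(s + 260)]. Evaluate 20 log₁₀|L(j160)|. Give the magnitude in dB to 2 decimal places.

|j160| = 160
|j160 + 2.4| = √(160² + 2.4²) = 160
|j160 + 260| = √(160² + 260²) = 305.3
|L(j160)| = 5.6 × 160 / (160 × 305.3) = 0.018341
20 log₁₀(0.018341) = -34.731 dB

-34.73 dB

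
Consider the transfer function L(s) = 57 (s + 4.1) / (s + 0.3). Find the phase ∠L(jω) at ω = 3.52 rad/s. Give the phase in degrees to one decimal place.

-44.5°

∠(j3.52 + 4.1) = arctan(3.52/4.1) = 40.65°
∠(j3.52 + 0.3) = arctan(3.52/0.3) = 85.13°
∠L(j3.52) = 40.65° − 85.13° = -44.48°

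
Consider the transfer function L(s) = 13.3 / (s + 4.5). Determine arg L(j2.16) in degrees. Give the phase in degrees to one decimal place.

-25.6°

∠(j2.16 + 4.5) = arctan(2.16/4.5) = 25.64°
∠L(j2.16) = −25.64° = -25.64°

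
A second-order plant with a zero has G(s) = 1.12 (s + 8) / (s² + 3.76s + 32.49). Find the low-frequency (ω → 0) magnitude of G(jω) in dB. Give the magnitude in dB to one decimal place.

-11.2 dB

G(0) = 1.12 × 8 / 32.49 = 0.27578
20 log₁₀(0.27578) = -11.19 dB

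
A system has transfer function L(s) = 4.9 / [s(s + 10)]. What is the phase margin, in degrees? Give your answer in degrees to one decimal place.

87.2°

Gain crossover: |L(jω)| = 1 at ω ≈ 0.489 rad s⁻¹.
∠L(j0.489) = −90° − arctan(0.489/10) ≈ -92.80°
PM = 180° + (-92.80°) = 87.20°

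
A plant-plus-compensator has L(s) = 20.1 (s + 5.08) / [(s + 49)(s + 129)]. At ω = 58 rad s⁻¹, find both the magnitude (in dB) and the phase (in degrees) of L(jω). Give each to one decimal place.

|j58 + 5.08| = √(58² + 5.08²) = 58.22
|j58 + 49| = √(58² + 49²) = 75.93
|j58 + 129| = √(58² + 129²) = 141.4
|L(j58)| = 20.1 × 58.22 / (75.93 × 141.4) = 0.10897
20 log₁₀(0.10897) = -19.25 dB
∠(j58 + 5.08) = arctan(58/5.08) = 84.99°
∠(j58 + 49) = arctan(58/49) = 49.81°
∠(j58 + 129) = arctan(58/129) = 24.21°
∠L(j58) = 84.99° − (49.81° + 24.21°) = 10.98°

|L| = -19.3 dB, ∠L = 11.0°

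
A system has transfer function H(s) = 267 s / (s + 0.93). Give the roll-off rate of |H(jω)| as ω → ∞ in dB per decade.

0 dB/decade

With 1 zero and 1 pole, the high-frequency asymptotic slope is 20 × (1 − 1) = 0 dB/decade.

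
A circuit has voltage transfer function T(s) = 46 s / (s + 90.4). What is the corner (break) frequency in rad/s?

The single real pole at s = −90.4 gives a corner at ω = 90.4 rad/s.

90.4 rad/s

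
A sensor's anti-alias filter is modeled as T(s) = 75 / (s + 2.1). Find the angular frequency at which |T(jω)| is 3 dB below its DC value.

For a single-pole low-pass, the −3 dB point is at the pole: ω = 2.1 rad/s.

2.1 rad/s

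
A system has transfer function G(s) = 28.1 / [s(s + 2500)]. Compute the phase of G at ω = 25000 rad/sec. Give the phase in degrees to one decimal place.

∠(j25000 + 2500) = arctan(25000/2500) = 84.29°
∠(j25000) = 90.00°
∠G(j25000) = − (84.29° + 90.00°) = -174.29°

-174.3°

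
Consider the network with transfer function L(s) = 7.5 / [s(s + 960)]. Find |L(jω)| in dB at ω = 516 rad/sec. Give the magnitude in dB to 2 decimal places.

-97.50 dB

|j516 + 960| = √(516² + 960²) = 1090
|j516| = 516
|L(j516)| = 7.5 / (1090 × 516) = 1.3336e-05
20 log₁₀(1.3336e-05) = -97.499 dB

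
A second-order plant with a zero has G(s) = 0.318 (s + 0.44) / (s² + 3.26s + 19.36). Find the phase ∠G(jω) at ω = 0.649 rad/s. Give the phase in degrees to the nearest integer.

49°

∠(j0.649 + 0.44) = arctan(0.649/0.44) = 55.86°
∠[(j0.649)² + 3.26(j0.649) + 19.36] = ∠[18.939 + j2.1157] = 6.37°
∠G(j0.649) = 55.86° − 6.37° = 49.49°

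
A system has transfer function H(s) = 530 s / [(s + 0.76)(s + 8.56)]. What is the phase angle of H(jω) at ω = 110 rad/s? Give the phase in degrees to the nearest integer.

-85°

∠(j110) = 90.00°
∠(j110 + 0.76) = arctan(110/0.76) = 89.60°
∠(j110 + 8.56) = arctan(110/8.56) = 85.55°
∠H(j110) = 90.00° − (89.60° + 85.55°) = -85.15°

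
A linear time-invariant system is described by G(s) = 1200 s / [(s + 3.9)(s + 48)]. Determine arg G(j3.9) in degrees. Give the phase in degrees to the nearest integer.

∠(j3.9) = 90.00°
∠(j3.9 + 3.9) = arctan(3.9/3.9) = 45.00°
∠(j3.9 + 48) = arctan(3.9/48) = 4.65°
∠G(j3.9) = 90.00° − (45.00° + 4.65°) = 40.35°

40°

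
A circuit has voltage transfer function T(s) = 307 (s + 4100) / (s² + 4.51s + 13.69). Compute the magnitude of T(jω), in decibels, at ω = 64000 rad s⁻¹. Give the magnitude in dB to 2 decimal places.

-46.36 dB

|j64000 + 4100| = √(64000² + 4100²) = 6.413e+04
|(j64000)² + 4.51(j64000) + 13.69| = |-4.096e+09 + j2.8864e+05| = 4.096e+09
|T(j64000)| = 307 × 6.413e+04 / 4.096e+09 = 0.0048067
20 log₁₀(0.0048067) = -46.363 dB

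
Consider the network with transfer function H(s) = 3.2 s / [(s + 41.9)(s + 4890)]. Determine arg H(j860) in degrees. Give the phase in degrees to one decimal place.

-7.2 deg

∠(j860) = 90.00°
∠(j860 + 41.9) = arctan(860/41.9) = 87.21°
∠(j860 + 4890) = arctan(860/4890) = 9.97°
∠H(j860) = 90.00° − (87.21° + 9.97°) = -7.19°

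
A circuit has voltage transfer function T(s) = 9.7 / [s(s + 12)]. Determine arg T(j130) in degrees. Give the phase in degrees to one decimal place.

-174.7°

∠(j130 + 12) = arctan(130/12) = 84.73°
∠(j130) = 90.00°
∠T(j130) = − (84.73° + 90.00°) = -174.73°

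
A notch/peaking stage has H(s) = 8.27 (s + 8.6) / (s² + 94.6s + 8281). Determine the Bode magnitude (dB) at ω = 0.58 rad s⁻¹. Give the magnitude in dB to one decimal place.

|j0.58 + 8.6| = √(0.58² + 8.6²) = 8.62
|(j0.58)² + 94.6(j0.58) + 8281| = |8280.7 + j54.868| = 8281
|H(j0.58)| = 8.27 × 8.62 / 8281 = 0.0086082
20 log₁₀(0.0086082) = -41.30 dB

-41.3 dB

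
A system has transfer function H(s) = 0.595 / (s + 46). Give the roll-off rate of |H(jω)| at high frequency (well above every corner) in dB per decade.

-20 dB/decade

With 0 zeros and 1 pole, the high-frequency asymptotic slope is 20 × (0 − 1) = -20 dB/decade.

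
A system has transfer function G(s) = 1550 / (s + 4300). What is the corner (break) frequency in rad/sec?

4300 rad/sec

The single real pole at s = −4300 gives a corner at ω = 4300 rad/sec.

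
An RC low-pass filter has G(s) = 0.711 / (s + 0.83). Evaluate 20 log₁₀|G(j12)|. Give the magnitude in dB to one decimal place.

|j12 + 0.83| = √(12² + 0.83²) = 12.03
|G(j12)| = 0.711 / 12.03 = 0.059109
20 log₁₀(0.059109) = -24.57 dB

-24.6 dB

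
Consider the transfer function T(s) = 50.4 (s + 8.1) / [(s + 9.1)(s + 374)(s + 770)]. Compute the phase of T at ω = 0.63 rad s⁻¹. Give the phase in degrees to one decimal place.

0.3°

∠(j0.63 + 8.1) = arctan(0.63/8.1) = 4.45°
∠(j0.63 + 9.1) = arctan(0.63/9.1) = 3.96°
∠(j0.63 + 374) = arctan(0.63/374) = 0.10°
∠(j0.63 + 770) = arctan(0.63/770) = 0.05°
∠T(j0.63) = 4.45° − (3.96° + 0.10° + 0.05°) = 0.34°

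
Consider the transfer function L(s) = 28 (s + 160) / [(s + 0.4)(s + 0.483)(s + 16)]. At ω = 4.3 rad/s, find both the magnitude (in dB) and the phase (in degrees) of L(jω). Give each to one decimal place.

|L| = 23.2 dB, ∠L = -181.8°

|j4.3 + 160| = √(4.3² + 160²) = 160.1
|j4.3 + 0.4| = √(4.3² + 0.4²) = 4.319
|j4.3 + 0.483| = √(4.3² + 0.483²) = 4.327
|j4.3 + 16| = √(4.3² + 16²) = 16.57
|L(j4.3)| = 28 × 160.1 / (4.319 × 4.327 × 16.57) = 14.476
20 log₁₀(14.476) = 23.21 dB
∠(j4.3 + 160) = arctan(4.3/160) = 1.54°
∠(j4.3 + 0.4) = arctan(4.3/0.4) = 84.69°
∠(j4.3 + 0.483) = arctan(4.3/0.483) = 83.59°
∠(j4.3 + 16) = arctan(4.3/16) = 15.04°
∠L(j4.3) = 1.54° − (84.69° + 83.59° + 15.04°) = -181.78°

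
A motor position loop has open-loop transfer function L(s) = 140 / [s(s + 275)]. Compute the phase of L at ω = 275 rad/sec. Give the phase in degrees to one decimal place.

∠(j275 + 275) = arctan(275/275) = 45.00°
∠(j275) = 90.00°
∠L(j275) = − (45.00° + 90.00°) = -135.00°

-135.0°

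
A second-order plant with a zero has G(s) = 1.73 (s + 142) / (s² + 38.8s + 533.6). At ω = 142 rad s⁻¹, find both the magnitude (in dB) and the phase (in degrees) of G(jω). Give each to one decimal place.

|G| = -35.4 dB, ∠G = -119.3°

|j142 + 142| = √(142² + 142²) = 200.8
|(j142)² + 38.8(j142) + 533.6| = |-19630 + j5509.6| = 2.039e+04
|G(j142)| = 1.73 × 200.8 / 2.039e+04 = 0.017039
20 log₁₀(0.017039) = -35.37 dB
∠(j142 + 142) = arctan(142/142) = 45.00°
∠[(j142)² + 38.8(j142) + 533.6] = ∠[-19630 + j5509.6] = 164.32°
∠G(j142) = 45.00° − 164.32° = -119.32°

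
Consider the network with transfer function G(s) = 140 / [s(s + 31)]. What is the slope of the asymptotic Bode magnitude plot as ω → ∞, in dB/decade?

-40 dB/decade

With 0 zeros and 2 poles, the high-frequency asymptotic slope is 20 × (0 − 2) = -40 dB/decade.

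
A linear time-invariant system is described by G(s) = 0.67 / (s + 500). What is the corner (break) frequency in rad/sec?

500 rad/sec

The single real pole at s = −500 gives a corner at ω = 500 rad/sec.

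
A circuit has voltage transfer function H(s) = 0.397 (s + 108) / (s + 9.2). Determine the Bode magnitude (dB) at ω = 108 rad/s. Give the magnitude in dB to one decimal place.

-5.0 dB

|j108 + 108| = √(108² + 108²) = 152.7
|j108 + 9.2| = √(108² + 9.2²) = 108.4
|H(j108)| = 0.397 × 152.7 / 108.4 = 0.55942
20 log₁₀(0.55942) = -5.05 dB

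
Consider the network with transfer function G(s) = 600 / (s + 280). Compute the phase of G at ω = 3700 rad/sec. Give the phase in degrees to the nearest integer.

∠(j3700 + 280) = arctan(3700/280) = 85.67°
∠G(j3700) = −85.67° = -85.67°

-86°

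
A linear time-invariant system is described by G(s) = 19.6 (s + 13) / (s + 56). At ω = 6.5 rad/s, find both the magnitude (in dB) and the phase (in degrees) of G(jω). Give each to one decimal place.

|G| = 14.1 dB, ∠G = 19.9°

|j6.5 + 13| = √(6.5² + 13²) = 14.53
|j6.5 + 56| = √(6.5² + 56²) = 56.38
|G(j6.5)| = 19.6 × 14.53 / 56.38 = 5.0531
20 log₁₀(5.0531) = 14.07 dB
∠(j6.5 + 13) = arctan(6.5/13) = 26.57°
∠(j6.5 + 56) = arctan(6.5/56) = 6.62°
∠G(j6.5) = 26.57° − 6.62° = 19.94°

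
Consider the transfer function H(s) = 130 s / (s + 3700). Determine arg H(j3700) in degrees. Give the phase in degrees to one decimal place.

45.0°

∠(j3700) = 90.00°
∠(j3700 + 3700) = arctan(3700/3700) = 45.00°
∠H(j3700) = 90.00° − 45.00° = 45.00°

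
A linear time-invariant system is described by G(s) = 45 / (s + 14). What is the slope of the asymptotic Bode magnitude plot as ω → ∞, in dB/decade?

With 0 zeros and 1 pole, the high-frequency asymptotic slope is 20 × (0 − 1) = -20 dB/decade.

-20 dB/decade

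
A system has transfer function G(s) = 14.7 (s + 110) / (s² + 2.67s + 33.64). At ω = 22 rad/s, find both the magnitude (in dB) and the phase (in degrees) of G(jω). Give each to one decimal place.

|G| = 11.2 dB, ∠G = -161.3 deg

|j22 + 110| = √(22² + 110²) = 112.2
|(j22)² + 2.67(j22) + 33.64| = |-450.36 + j58.74| = 454.2
|G(j22)| = 14.7 × 112.2 / 454.2 = 3.6308
20 log₁₀(3.6308) = 11.20 dB
∠(j22 + 110) = arctan(22/110) = 11.31°
∠[(j22)² + 2.67(j22) + 33.64] = ∠[-450.36 + j58.74] = 172.57°
∠G(j22) = 11.31° − 172.57° = -161.26°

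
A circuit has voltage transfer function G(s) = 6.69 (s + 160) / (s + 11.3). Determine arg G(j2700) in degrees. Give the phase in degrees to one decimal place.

-3.2°

∠(j2700 + 160) = arctan(2700/160) = 86.61°
∠(j2700 + 11.3) = arctan(2700/11.3) = 89.76°
∠G(j2700) = 86.61° − 89.76° = -3.15°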